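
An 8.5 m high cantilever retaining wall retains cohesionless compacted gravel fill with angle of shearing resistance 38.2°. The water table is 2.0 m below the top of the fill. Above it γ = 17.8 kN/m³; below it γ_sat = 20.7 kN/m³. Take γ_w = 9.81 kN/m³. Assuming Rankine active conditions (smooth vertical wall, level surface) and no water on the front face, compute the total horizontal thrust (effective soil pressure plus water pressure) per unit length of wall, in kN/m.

K_a = tan²(45° − φ/2) = 0.2358.
γ' = 20.7 − 9.81 = 10.89 kN/m³. Depth below WT = 6.5 m.
σ'_h at WT = K_a γ d_w = 8.394 kPa; at base = 8.394 + K_a γ' × 6.5 = 25.08 kPa.
P₁ (0–2.0 m) = ½×8.394×2.0 = 8.394. P₂ (2.0–8.5 m) = ½(8.394+25.08)×6.5 = 108.8.
P_w = ½ γ_w h₂² = 0.5×9.81×6.5² = 207.2. Total = 8.394+108.8+207.2 = 324.4 kN/m.

324 kN/m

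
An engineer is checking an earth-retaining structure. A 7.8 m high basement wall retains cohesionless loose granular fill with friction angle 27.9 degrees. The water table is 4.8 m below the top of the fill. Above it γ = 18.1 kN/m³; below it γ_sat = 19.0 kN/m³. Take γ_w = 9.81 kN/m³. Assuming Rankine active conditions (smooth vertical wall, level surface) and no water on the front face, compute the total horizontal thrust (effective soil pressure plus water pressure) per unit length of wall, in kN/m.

229 kN/m

K_a = tan²(45° − φ/2) = 0.3625.
γ' = 19.0 − 9.81 = 9.190 kN/m³. Depth below WT = 3.0 m.
σ'_h at WT = K_a γ d_w = 31.49 kPa; at base = 31.49 + K_a γ' × 3.0 = 41.48 kPa.
P₁ (0–4.8 m) = ½×31.49×4.8 = 75.58. P₂ (4.8–7.8 m) = ½(31.49+41.48)×3.0 = 109.5.
P_w = ½ γ_w h₂² = 0.5×9.81×3.0² = 44.14. Total = 75.58+109.5+44.14 = 229.2 kN/m.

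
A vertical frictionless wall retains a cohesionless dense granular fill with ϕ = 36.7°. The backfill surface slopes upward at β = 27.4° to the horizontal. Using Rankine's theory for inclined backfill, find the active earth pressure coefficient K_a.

0.354

K_a = cos β · (cos β − √(cos²β − cos²φ)) / (cos β + √(cos²β − cos²φ)).
cos β = 0.8878, cos φ = 0.8018, √(cos²β − cos²φ) = 0.3813.
K_a = 0.8878 × (0.8878 − 0.3813)/(0.8878 + 0.3813) = 0.3544.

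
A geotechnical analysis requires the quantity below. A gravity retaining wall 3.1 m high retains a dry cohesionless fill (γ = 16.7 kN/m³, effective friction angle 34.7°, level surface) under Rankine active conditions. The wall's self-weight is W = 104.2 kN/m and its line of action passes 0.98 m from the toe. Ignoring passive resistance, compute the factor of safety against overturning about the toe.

K_a = tan²(45° − 34.7°/2) = 0.2745.
P_a = ½K_aγH² = 0.5×0.2745×16.7×3.1² = 22.02 kN/m, acting at H/3 = 1.033 m above the base.
Overturning moment M_o = P_a × H/3 = 22.02 × 1.033 = 22.76.
Resisting moment M_r = W × 0.98 = 104.2 × 0.98 = 102.1.
FS_overturning = M_r/M_o = 102.1/22.76 = 4.487.

4.49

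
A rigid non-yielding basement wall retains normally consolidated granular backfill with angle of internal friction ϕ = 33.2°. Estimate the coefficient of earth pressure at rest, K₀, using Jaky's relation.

0.452

K₀ = 1 − sin φ' = 1 − sin 33.2° = 0.4524.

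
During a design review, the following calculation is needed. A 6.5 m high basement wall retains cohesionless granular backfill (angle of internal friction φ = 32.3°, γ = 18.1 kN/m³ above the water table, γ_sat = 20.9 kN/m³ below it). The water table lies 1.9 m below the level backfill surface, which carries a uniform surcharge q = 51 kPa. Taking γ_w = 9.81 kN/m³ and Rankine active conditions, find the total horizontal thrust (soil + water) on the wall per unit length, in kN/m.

K_a = tan²(45° − φ/2) = 0.3035.
γ' = 20.9 − 9.81 = 11.09 kN/m³. h₂ = H − d_w = 4.6 m.
σ'_h: at surface K_a·q = 15.48; at WT K_a(q+γd_w) = 25.91; at base K_a(q+γd_w+γ'h₂) = 41.40 kPa.
P₁ = ½(15.48+25.91)×1.9 = 39.32; P₂ = ½(25.91+41.40)×4.6 = 154.8; P_w = ½γ_w h₂² = 103.8.
Total = 39.32+154.8+103.8 = 297.9 kN/m.

298 kN/m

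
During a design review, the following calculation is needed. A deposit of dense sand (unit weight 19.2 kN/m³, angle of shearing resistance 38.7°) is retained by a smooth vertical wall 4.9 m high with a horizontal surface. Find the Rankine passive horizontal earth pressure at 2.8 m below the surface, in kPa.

K_p = (1 + sin φ)/(1 − sin φ) = 4.337.
σ_h = K_p γ z = 4.337 × 19.2 × 2.8 = 233.1 kPa.

233 kPa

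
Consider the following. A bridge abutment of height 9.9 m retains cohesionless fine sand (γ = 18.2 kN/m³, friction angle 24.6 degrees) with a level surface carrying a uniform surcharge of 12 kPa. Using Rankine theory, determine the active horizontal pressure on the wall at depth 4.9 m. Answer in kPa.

41.7 kPa

K_a = (1 − sin φ)/(1 + sin φ) = 0.4121.
σ_v = γz + q = 18.2 × 4.9 + 12 = 101.2 kPa.
σ_h = K_a σ_v = 0.4121 × 101.2 = 41.70 kPa.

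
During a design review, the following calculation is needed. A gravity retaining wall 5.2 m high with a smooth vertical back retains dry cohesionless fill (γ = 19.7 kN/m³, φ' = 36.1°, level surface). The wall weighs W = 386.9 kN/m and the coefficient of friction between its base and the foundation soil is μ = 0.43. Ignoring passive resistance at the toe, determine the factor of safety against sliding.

2.42

K_a = tan²(45° − 36.1°/2) = 0.2585.
P_a = ½K_aγH² = 0.5×0.2585×19.7×5.2² = 68.85 kN/m, acting at H/3 = 1.733 m above the base.
FS_sliding = μW / P_a = 0.43×386.9 / 68.85 = 2.416.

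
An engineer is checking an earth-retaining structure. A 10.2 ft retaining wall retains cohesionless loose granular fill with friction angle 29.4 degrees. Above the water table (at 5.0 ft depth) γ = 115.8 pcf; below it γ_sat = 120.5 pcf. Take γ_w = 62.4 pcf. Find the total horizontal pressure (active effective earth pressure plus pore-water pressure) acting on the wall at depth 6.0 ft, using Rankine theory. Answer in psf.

280 psf

K_a = (1 − sin φ)/(1 + sin φ) = 0.3415.
γ' = 120.5 − 62.4 = 58.10 pcf.
Effective vertical stress at 6.0 ft: σ'_v = 115.8×5.0 + 58.10×1.00 = 637.1 psf.
σ'_h = K_a σ'_v = 0.3415 × 637.1 = 217.5 psf; u = γ_w × 1.00 = 62.40 psf.
Total σ_h = 217.5 + 62.40 = 279.9 psf.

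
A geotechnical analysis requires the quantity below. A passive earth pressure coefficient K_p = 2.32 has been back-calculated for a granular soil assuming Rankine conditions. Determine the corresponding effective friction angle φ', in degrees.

23.4°

K_p = (1+sin φ)/(1−sin φ) ⇒ sin φ = (K_p − 1)/(K_p + 1) = 0.3976.
φ = arcsin(0.3976) = 23.43°.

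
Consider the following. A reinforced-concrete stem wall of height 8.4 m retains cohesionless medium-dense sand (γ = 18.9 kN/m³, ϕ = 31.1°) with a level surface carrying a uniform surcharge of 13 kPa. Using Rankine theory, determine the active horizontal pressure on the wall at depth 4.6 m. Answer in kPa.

K_a = (1 − sin φ)/(1 + sin φ) = 0.3188.
σ_v = γz + q = 18.9 × 4.6 + 13 = 99.94 kPa.
σ_h = K_a σ_v = 0.3188 × 99.94 = 31.86 kPa.

31.9 kPa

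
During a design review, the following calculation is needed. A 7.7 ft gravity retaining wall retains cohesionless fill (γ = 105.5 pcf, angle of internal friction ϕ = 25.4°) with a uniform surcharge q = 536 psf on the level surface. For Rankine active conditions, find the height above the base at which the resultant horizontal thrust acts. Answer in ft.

K_a = 0.3996.
Triangular part P₁ = ½K_aγH² = 1250 at H/3 = 2.567 ft; rectangular part P₂ = K_a q H = 1649 at H/2 = 3.850 ft.
ȳ = (P₁·2.567 + P₂·3.850)/(P₁+P₂) = 3.297 ft.

3.30 ft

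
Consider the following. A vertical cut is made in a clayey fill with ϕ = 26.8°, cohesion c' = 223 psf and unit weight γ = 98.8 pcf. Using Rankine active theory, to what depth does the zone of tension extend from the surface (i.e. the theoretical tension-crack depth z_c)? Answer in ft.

K_a = tan²(45° − 26.8°/2) = 0.3785; √K_a = 0.6152.
The active pressure is zero where K_a γ z = 2c√K_a, so z_c = 2c/(γ√K_a) = 2×223/(98.8×0.6152) = 7.338 ft.

7.34 ft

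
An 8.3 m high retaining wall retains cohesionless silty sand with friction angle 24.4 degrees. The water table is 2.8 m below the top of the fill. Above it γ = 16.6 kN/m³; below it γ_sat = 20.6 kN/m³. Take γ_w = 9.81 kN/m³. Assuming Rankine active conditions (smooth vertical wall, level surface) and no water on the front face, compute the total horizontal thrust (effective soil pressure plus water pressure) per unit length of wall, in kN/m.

349 kN/m

K_a = tan²(45° − φ/2) = 0.4153.
γ' = 20.6 − 9.81 = 10.79 kN/m³. Depth below WT = 5.5 m.
σ'_h at WT = K_a γ d_w = 19.30 kPa; at base = 19.30 + K_a γ' × 5.5 = 43.95 kPa.
P₁ (0–2.8 m) = ½×19.30×2.8 = 27.03. P₂ (2.8–8.3 m) = ½(19.30+43.95)×5.5 = 174.0.
P_w = ½ γ_w h₂² = 0.5×9.81×5.5² = 148.4. Total = 27.03+174.0+148.4 = 349.4 kN/m.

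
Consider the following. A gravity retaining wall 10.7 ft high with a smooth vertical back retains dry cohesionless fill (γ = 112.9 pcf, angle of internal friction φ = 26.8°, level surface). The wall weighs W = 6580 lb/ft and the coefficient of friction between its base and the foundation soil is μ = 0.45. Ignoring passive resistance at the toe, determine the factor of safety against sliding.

1.21

K_a = tan²(45° − 26.8°/2) = 0.3785.
P_a = ½K_aγH² = 0.5×0.3785×112.9×10.7² = 2446 lb/ft, acting at H/3 = 3.567 ft above the base.
FS_sliding = μW / P_a = 0.45×6580 / 2446 = 1.211.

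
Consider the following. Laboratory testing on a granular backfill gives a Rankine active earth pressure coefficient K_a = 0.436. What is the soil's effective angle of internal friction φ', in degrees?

23.1°

K_a = tan²(45° − φ/2) ⇒ 45° − φ/2 = arctan(√0.436) = 33.44°.
φ = 2(45° − 33.44°) = 23.13°.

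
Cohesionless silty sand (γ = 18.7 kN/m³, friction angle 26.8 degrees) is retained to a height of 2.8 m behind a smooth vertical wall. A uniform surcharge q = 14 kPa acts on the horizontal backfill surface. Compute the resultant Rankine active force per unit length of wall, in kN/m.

K_a = tan²(45° − φ/2) = 0.3785.
Soil triangle: ½ K_a γ H² = 0.5×0.3785×18.7×2.8² = 27.74 kN/m.
Surcharge rectangle: K_a q H = 0.3785×14×2.8 = 14.84 kN/m.
Total = 27.74 + 14.84 = 42.58 kN/m.

42.6 kN/m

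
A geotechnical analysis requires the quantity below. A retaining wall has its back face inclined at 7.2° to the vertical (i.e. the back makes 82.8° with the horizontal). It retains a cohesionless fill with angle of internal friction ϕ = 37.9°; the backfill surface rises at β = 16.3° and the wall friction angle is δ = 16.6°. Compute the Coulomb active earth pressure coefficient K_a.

K_a = sin²(α+φ) / [sin²α · sin(α−δ) · (1 + √{sin(φ+δ)sin(φ−β) / (sin(α−δ)sin(α+β))})²].
With α = 82.8°, φ = 37.9°, δ = 16.6°, β = 16.3°: K_a = 0.3305.

0.331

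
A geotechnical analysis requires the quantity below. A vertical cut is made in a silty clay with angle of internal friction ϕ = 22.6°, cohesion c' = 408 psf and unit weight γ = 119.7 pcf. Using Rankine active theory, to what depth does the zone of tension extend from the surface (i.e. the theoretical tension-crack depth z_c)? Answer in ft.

10.2 ft

K_a = tan²(45° − 22.6°/2) = 0.4448; √K_a = 0.6669.
The active pressure is zero where K_a γ z = 2c√K_a, so z_c = 2c/(γ√K_a) = 2×408/(119.7×0.6669) = 10.22 ft.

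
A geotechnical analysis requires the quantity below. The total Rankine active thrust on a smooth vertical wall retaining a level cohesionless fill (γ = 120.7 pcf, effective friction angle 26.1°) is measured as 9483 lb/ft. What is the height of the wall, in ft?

K_a = 0.3889. P_a = ½ K_a γ H² ⇒ H = √(2P_a/(K_a γ)).
H = √(2×9483/(0.3889×120.7)) = 20.10 ft.

20.1 ft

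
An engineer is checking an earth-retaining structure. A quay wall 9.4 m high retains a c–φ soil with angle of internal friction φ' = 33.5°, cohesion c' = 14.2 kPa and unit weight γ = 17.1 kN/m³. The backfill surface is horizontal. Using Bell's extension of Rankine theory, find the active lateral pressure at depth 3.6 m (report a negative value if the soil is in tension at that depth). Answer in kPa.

K_a = (1 − sin φ)/(1 + sin φ) = 0.2887.
σ_a = K_a γ z − 2c√K_a = 0.2887×17.1×3.6 − 2×14.2×0.5373 = 2.513 kPa.

2.51 kPa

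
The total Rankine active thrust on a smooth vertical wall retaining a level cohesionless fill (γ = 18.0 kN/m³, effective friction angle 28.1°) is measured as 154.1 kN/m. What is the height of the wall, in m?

K_a = 0.3596. P_a = ½ K_a γ H² ⇒ H = √(2P_a/(K_a γ)).
H = √(2×154.1/(0.3596×18.0)) = 6.900 m.

6.90 m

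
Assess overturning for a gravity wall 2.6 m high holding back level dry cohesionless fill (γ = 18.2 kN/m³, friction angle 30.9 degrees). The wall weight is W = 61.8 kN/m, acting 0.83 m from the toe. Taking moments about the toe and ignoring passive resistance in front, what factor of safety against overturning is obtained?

K_a = tan²(45° − 30.9°/2) = 0.3214.
P_a = ½K_aγH² = 0.5×0.3214×18.2×2.6² = 19.77 kN/m, acting at H/3 = 0.8667 m above the base.
Overturning moment M_o = P_a × H/3 = 19.77 × 0.8667 = 17.14.
Resisting moment M_r = W × 0.83 = 61.8 × 0.83 = 51.29.
FS_overturning = M_r/M_o = 51.29/17.14 = 2.993.

2.99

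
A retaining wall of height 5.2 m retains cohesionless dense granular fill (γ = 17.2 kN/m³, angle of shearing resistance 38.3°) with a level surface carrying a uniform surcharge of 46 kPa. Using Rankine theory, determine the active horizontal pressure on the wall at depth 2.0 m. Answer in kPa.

18.9 kPa

K_a = (1 − sin φ)/(1 + sin φ) = 0.2347.
σ_v = γz + q = 17.2 × 2.0 + 46 = 80.40 kPa.
σ_h = K_a σ_v = 0.2347 × 80.40 = 18.87 kPa.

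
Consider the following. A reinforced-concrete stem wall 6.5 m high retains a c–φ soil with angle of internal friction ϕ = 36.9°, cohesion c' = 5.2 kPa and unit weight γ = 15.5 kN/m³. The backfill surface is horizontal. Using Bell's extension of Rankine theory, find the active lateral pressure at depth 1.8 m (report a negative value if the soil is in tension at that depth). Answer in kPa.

K_a = (1 − sin φ)/(1 + sin φ) = 0.2497.
σ_a = K_a γ z − 2c√K_a = 0.2497×15.5×1.8 − 2×5.2×0.4997 = 1.769 kPa.

1.77 kPa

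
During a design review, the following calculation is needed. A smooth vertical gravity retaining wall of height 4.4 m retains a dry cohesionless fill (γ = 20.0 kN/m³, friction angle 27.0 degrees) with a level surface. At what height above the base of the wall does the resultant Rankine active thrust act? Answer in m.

K_a = 0.3755.
The pressure distribution is triangular, so the resultant acts at H/3 above the base = 4.4/3 = 1.467 m.

1.47 m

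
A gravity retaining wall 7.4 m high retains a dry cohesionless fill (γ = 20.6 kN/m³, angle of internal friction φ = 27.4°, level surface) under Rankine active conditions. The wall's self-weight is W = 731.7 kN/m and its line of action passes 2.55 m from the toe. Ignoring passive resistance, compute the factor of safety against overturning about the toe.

K_a = tan²(45° − 27.4°/2) = 0.3697.
P_a = ½K_aγH² = 0.5×0.3697×20.6×7.4² = 208.5 kN/m, acting at H/3 = 2.467 m above the base.
Overturning moment M_o = P_a × H/3 = 208.5 × 2.467 = 514.3.
Resisting moment M_r = W × 2.55 = 731.7 × 2.55 = 1866.
FS_overturning = M_r/M_o = 1866/514.3 = 3.628.

3.63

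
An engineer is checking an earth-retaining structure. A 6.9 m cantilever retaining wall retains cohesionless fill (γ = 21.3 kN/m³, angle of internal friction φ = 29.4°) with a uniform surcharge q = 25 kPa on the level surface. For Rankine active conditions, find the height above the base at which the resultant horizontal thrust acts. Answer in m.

K_a = 0.3415.
Triangular part P₁ = ½K_aγH² = 173.1 at H/3 = 2.300 m; rectangular part P₂ = K_a q H = 58.90 at H/2 = 3.450 m.
ȳ = (P₁·2.300 + P₂·3.450)/(P₁+P₂) = 2.592 m.

2.59 m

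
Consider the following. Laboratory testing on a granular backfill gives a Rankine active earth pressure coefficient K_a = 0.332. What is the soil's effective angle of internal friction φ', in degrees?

30.1°

K_a = tan²(45° − φ/2) ⇒ 45° − φ/2 = arctan(√0.332) = 29.95°.
φ = 2(45° − 29.95°) = 30.10°.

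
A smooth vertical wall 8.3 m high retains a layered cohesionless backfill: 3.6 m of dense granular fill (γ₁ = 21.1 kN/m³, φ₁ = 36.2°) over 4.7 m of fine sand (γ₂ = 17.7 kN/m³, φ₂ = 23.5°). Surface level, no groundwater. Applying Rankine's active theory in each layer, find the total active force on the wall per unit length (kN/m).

K_a1 = tan²(45°−36.2°/2) = 0.2574; K_a2 = tan²(45°−23.5°/2) = 0.4298.
Layer 1: σ at base = K_a1 γ₁ h₁ = 19.55 kPa; P₁ = ½×19.55×3.6 = 35.19.
Layer 2: σ_v at top = γ₁h₁ = 75.96; σ_h top = K_a2×75.96 = 32.65; σ_h base = K_a2×(75.96+17.7×4.7) = 68.41.
P₂ = ½(32.65+68.41)×4.7 = 237.5. Total P_a = 35.19+237.5 = 272.7 kN/m.

273 kN/m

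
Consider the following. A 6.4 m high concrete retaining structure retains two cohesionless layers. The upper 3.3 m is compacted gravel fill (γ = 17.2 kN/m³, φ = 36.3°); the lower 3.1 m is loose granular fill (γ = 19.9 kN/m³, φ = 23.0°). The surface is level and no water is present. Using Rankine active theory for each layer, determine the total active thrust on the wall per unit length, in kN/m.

K_a1 = tan²(45°−36.3°/2) = 0.2563; K_a2 = tan²(45°−23.0°/2) = 0.4381.
Layer 1: σ at base = K_a1 γ₁ h₁ = 14.55 kPa; P₁ = ½×14.55×3.3 = 24.00.
Layer 2: σ_v at top = γ₁h₁ = 56.76; σ_h top = K_a2×56.76 = 24.87; σ_h base = K_a2×(56.76+19.9×3.1) = 51.89.
P₂ = ½(24.87+51.89)×3.1 = 119.0. Total P_a = 24.00+119.0 = 143.0 kN/m.

143 kN/m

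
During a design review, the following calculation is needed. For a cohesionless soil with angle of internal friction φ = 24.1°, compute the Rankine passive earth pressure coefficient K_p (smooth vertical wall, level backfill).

K_p = (1 + sin φ)/(1 − sin φ) = tan²(45° + 24.1°/2) = 2.380.

2.38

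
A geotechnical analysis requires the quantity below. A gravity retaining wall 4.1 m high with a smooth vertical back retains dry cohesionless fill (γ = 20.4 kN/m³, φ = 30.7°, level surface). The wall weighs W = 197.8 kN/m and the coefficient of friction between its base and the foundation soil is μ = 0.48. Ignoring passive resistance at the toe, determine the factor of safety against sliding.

K_a = tan²(45° − 30.7°/2) = 0.3240.
P_a = ½K_aγH² = 0.5×0.3240×20.4×4.1² = 55.56 kN/m, acting at H/3 = 1.367 m above the base.
FS_sliding = μW / P_a = 0.48×197.8 / 55.56 = 1.709.

1.71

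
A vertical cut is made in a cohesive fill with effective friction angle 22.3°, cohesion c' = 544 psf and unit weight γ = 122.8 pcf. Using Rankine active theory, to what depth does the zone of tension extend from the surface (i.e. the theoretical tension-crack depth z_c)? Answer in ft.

K_a = tan²(45° − 22.3°/2) = 0.4498; √K_a = 0.6707.
The active pressure is zero where K_a γ z = 2c√K_a, so z_c = 2c/(γ√K_a) = 2×544/(122.8×0.6707) = 13.21 ft.

13.2 ft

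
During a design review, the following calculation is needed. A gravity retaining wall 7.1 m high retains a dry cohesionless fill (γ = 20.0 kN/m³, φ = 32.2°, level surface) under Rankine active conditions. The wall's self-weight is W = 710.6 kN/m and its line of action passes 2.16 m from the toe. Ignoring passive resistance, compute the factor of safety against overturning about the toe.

K_a = tan²(45° − 32.2°/2) = 0.3047.
P_a = ½K_aγH² = 0.5×0.3047×20.0×7.1² = 153.6 kN/m, acting at H/3 = 2.367 m above the base.
Overturning moment M_o = P_a × H/3 = 153.6 × 2.367 = 363.6.
Resisting moment M_r = W × 2.16 = 710.6 × 2.16 = 1535.
FS_overturning = M_r/M_o = 1535/363.6 = 4.222.

4.22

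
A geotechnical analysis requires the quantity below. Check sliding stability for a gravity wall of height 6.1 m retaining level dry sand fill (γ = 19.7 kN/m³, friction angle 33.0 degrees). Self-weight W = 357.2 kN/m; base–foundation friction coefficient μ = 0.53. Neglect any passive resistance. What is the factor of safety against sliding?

K_a = tan²(45° − 33.0°/2) = 0.2948.
P_a = ½K_aγH² = 0.5×0.2948×19.7×6.1² = 108.0 kN/m, acting at H/3 = 2.033 m above the base.
FS_sliding = μW / P_a = 0.53×357.2 / 108.0 = 1.752.

1.75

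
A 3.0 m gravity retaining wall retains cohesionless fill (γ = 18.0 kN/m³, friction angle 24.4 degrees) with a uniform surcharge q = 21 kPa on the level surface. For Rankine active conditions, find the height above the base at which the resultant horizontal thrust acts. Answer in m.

1.22 m

K_a = 0.4153.
Triangular part P₁ = ½K_aγH² = 33.64 at H/3 = 1.000 m; rectangular part P₂ = K_a q H = 26.17 at H/2 = 1.500 m.
ȳ = (P₁·1.000 + P₂·1.500)/(P₁+P₂) = 1.219 m.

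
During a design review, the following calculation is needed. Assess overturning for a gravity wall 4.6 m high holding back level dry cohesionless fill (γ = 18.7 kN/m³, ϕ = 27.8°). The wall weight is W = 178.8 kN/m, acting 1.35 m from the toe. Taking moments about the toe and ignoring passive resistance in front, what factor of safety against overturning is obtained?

K_a = tan²(45° − 27.8°/2) = 0.3639.
P_a = ½K_aγH² = 0.5×0.3639×18.7×4.6² = 72.00 kN/m, acting at H/3 = 1.533 m above the base.
Overturning moment M_o = P_a × H/3 = 72.00 × 1.533 = 110.4.
Resisting moment M_r = W × 1.35 = 178.8 × 1.35 = 241.4.
FS_overturning = M_r/M_o = 241.4/110.4 = 2.187.

2.19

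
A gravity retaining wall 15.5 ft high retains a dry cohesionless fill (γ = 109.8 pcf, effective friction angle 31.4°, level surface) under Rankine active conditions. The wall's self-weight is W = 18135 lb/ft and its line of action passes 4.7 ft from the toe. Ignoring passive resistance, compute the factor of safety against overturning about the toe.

3.97

K_a = tan²(45° − 31.4°/2) = 0.3149.
P_a = ½K_aγH² = 0.5×0.3149×109.8×15.5² = 4154 lb/ft, acting at H/3 = 5.167 ft above the base.
Overturning moment M_o = P_a × H/3 = 4154 × 5.167 = 21460.
Resisting moment M_r = W × 4.7 = 18135 × 4.7 = 85230.
FS_overturning = M_r/M_o = 85230/21460 = 3.972.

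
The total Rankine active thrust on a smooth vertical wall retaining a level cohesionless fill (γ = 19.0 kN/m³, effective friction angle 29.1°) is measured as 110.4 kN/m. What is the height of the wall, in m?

K_a = 0.3456. P_a = ½ K_a γ H² ⇒ H = √(2P_a/(K_a γ)).
H = √(2×110.4/(0.3456×19.0)) = 5.799 m.

5.80 m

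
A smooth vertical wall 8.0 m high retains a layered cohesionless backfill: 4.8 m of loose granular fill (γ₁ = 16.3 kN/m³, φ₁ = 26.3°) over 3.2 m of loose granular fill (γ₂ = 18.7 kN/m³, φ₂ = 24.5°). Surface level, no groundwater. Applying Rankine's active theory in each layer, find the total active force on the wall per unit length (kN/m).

K_a1 = tan²(45°−26.3°/2) = 0.3859; K_a2 = tan²(45°−24.5°/2) = 0.4137.
Layer 1: σ at base = K_a1 γ₁ h₁ = 30.20 kPa; P₁ = ½×30.20×4.8 = 72.47.
Layer 2: σ_v at top = γ₁h₁ = 78.24; σ_h top = K_a2×78.24 = 32.37; σ_h base = K_a2×(78.24+18.7×3.2) = 57.13.
P₂ = ½(32.37+57.13)×3.2 = 143.2. Total P_a = 72.47+143.2 = 215.7 kN/m.

216 kN/m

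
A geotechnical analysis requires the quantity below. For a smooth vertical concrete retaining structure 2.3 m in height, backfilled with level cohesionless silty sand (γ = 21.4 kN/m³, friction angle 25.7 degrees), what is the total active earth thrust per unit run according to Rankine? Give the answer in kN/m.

22.4 kN/m

K_a = tan²(45° − φ/2) = 0.3950.
P_a = ½ K_a γ H² = 0.5 × 0.3950 × 21.4 × 2.3² = 22.36 kN/m.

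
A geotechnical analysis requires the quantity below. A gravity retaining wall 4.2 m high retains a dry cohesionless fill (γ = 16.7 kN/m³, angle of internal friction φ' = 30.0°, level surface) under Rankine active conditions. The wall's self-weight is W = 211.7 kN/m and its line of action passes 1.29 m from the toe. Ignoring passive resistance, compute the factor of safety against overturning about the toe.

K_a = tan²(45° − 30.0°/2) = 0.3333.
P_a = ½K_aγH² = 0.5×0.3333×16.7×4.2² = 49.10 kN/m, acting at H/3 = 1.400 m above the base.
Overturning moment M_o = P_a × H/3 = 49.10 × 1.400 = 68.74.
Resisting moment M_r = W × 1.29 = 211.7 × 1.29 = 273.1.
FS_overturning = M_r/M_o = 273.1/68.74 = 3.973.

3.97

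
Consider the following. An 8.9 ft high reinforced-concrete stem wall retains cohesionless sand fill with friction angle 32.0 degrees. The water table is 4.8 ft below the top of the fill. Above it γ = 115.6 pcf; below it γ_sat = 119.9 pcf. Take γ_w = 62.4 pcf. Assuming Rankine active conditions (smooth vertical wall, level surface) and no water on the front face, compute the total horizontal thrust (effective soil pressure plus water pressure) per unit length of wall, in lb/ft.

1780 lb/ft

K_a = tan²(45° − φ/2) = 0.3073.
γ' = 119.9 − 62.4 = 57.50 pcf. Depth below WT = 4.1 ft.
σ'_h at WT = K_a γ d_w = 170.5 psf; at base = 170.5 + K_a γ' × 4.1 = 242.9 psf.
P₁ (0–4.8 ft) = ½×170.5×4.8 = 409.2. P₂ (4.8–8.9 ft) = ½(170.5+242.9)×4.1 = 847.5.
P_w = ½ γ_w h₂² = 0.5×62.4×4.1² = 524.5. Total = 409.2+847.5+524.5 = 1781 lb/ft.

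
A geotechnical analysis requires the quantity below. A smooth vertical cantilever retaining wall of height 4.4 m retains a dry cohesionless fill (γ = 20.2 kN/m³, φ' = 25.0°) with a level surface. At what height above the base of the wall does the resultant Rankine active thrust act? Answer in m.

1.47 m

K_a = 0.4059.
The pressure distribution is triangular, so the resultant acts at H/3 above the base = 4.4/3 = 1.467 m.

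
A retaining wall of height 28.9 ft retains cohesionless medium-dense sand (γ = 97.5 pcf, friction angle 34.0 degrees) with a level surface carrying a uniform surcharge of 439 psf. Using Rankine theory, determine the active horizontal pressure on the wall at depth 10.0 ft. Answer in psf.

K_a = (1 − sin φ)/(1 + sin φ) = 0.2827.
σ_v = γz + q = 97.5 × 10.0 + 439 = 1414 psf.
σ_h = K_a σ_v = 0.2827 × 1414 = 399.8 psf.

400 psf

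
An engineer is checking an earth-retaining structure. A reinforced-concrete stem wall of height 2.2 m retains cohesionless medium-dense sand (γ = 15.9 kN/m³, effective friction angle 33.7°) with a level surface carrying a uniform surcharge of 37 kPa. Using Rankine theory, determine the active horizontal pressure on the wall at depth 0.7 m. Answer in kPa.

13.8 kPa

K_a = (1 − sin φ)/(1 + sin φ) = 0.2863.
σ_v = γz + q = 15.9 × 0.7 + 37 = 48.13 kPa.
σ_h = K_a σ_v = 0.2863 × 48.13 = 13.78 kPa.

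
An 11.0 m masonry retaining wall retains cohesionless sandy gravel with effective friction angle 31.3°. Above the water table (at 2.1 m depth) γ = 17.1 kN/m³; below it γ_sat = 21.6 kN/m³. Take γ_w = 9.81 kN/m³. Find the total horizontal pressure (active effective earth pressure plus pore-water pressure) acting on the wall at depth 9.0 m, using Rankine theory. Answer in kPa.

105 kPa

K_a = (1 − sin φ)/(1 + sin φ) = 0.3162.
γ' = 21.6 − 9.81 = 11.79 kN/m³.
Effective vertical stress at 9.0 m: σ'_v = 17.1×2.1 + 11.79×6.90 = 117.3 kPa.
σ'_h = K_a σ'_v = 0.3162 × 117.3 = 37.08 kPa; u = γ_w × 6.90 = 67.69 kPa.
Total σ_h = 37.08 + 67.69 = 104.8 kPa.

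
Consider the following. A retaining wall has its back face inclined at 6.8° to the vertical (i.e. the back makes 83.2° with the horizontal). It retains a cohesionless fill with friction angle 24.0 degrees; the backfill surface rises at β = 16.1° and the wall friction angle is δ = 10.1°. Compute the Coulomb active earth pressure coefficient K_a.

K_a = sin²(α+φ) / [sin²α · sin(α−δ) · (1 + √{sin(φ+δ)sin(φ−β) / (sin(α−δ)sin(α+β))})²].
With α = 83.2°, φ = 24.0°, δ = 10.1°, β = 16.1°: K_a = 0.5852.

0.585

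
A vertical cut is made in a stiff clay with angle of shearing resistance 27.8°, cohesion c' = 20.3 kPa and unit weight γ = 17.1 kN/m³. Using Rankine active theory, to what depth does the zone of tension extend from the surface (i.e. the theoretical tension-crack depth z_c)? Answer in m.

K_a = tan²(45° − 27.8°/2) = 0.3639; √K_a = 0.6032.
The active pressure is zero where K_a γ z = 2c√K_a, so z_c = 2c/(γ√K_a) = 2×20.3/(17.1×0.6032) = 3.936 m.

3.94 m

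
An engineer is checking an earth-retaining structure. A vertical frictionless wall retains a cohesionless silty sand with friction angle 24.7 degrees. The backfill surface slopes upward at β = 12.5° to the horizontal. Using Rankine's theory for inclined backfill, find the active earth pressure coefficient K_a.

K_a = cos β · (cos β − √(cos²β − cos²φ)) / (cos β + √(cos²β − cos²φ)).
cos β = 0.9763, cos φ = 0.9085, √(cos²β − cos²φ) = 0.3574.
K_a = 0.9763 × (0.9763 − 0.3574)/(0.9763 + 0.3574) = 0.4530.

0.453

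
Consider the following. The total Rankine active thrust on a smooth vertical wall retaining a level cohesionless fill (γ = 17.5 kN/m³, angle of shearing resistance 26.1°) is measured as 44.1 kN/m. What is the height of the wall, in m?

K_a = 0.3889. P_a = ½ K_a γ H² ⇒ H = √(2P_a/(K_a γ)).
H = √(2×44.1/(0.3889×17.5)) = 3.600 m.

3.60 m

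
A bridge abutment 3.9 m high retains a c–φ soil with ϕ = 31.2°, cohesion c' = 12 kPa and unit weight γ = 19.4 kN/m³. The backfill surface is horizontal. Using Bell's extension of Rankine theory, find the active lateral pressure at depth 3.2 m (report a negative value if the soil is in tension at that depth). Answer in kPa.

6.19 kPa

K_a = (1 − sin φ)/(1 + sin φ) = 0.3175.
σ_a = K_a γ z − 2c√K_a = 0.3175×19.4×3.2 − 2×12×0.5635 = 6.187 kPa.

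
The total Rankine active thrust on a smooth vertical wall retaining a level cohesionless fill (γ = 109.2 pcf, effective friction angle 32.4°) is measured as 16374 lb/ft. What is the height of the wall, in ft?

31.5 ft

K_a = 0.3022. P_a = ½ K_a γ H² ⇒ H = √(2P_a/(K_a γ)).
H = √(2×16374/(0.3022×109.2)) = 31.50 ft.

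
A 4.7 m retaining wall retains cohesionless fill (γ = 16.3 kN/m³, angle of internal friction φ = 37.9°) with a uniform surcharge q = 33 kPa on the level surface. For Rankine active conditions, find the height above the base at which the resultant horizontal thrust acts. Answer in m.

K_a = 0.2389.
Triangular part P₁ = ½K_aγH² = 43.02 at H/3 = 1.567 m; rectangular part P₂ = K_a q H = 37.06 at H/2 = 2.350 m.
ȳ = (P₁·1.567 + P₂·2.350)/(P₁+P₂) = 1.929 m.

1.93 m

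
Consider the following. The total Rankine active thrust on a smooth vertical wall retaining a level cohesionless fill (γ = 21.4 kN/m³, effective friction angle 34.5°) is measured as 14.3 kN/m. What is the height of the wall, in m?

K_a = 0.2768. P_a = ½ K_a γ H² ⇒ H = √(2P_a/(K_a γ)).
H = √(2×14.3/(0.2768×21.4)) = 2.197 m.

2.20 m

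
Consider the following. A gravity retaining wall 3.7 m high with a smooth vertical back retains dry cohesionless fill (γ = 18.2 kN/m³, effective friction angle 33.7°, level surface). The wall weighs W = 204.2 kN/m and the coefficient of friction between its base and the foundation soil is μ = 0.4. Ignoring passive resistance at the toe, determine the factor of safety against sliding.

2.29

K_a = tan²(45° − 33.7°/2) = 0.2863.
P_a = ½K_aγH² = 0.5×0.2863×18.2×3.7² = 35.67 kN/m, acting at H/3 = 1.233 m above the base.
FS_sliding = μW / P_a = 0.4×204.2 / 35.67 = 2.290.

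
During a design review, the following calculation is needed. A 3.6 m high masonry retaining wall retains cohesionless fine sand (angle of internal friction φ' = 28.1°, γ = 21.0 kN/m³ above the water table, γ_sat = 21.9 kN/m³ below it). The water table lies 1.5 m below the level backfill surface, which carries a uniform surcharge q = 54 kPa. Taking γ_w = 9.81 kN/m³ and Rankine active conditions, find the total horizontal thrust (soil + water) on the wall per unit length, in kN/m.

K_a = tan²(45° − φ/2) = 0.3596.
γ' = 21.9 − 9.81 = 12.09 kN/m³. h₂ = H − d_w = 2.1 m.
σ'_h: at surface K_a·q = 19.42; at WT K_a(q+γd_w) = 30.75; at base K_a(q+γd_w+γ'h₂) = 39.88 kPa.
P₁ = ½(19.42+30.75)×1.5 = 37.62; P₂ = ½(30.75+39.88)×2.1 = 74.15; P_w = ½γ_w h₂² = 21.63.
Total = 37.62+74.15+21.63 = 133.4 kN/m.

133 kN/m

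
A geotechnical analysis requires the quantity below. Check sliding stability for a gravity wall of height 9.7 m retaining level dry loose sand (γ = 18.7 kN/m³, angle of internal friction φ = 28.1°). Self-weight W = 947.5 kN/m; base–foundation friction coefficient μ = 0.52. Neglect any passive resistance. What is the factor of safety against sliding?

K_a = tan²(45° − 28.1°/2) = 0.3596.
P_a = ½K_aγH² = 0.5×0.3596×18.7×9.7² = 316.4 kN/m, acting at H/3 = 3.233 m above the base.
FS_sliding = μW / P_a = 0.52×947.5 / 316.4 = 1.557.

1.56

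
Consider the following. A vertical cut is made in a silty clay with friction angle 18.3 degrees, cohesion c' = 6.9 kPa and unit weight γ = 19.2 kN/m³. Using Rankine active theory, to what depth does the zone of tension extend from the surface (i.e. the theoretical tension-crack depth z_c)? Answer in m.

0.995 m

K_a = tan²(45° − 18.3°/2) = 0.5221; √K_a = 0.7226.
The active pressure is zero where K_a γ z = 2c√K_a, so z_c = 2c/(γ√K_a) = 2×6.9/(19.2×0.7226) = 0.9947 m.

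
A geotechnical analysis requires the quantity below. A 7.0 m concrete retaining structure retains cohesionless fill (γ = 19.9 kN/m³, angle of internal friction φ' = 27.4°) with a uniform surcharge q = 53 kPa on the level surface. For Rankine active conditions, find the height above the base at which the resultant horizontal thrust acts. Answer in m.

K_a = 0.3697.
Triangular part P₁ = ½K_aγH² = 180.2 at H/3 = 2.333 m; rectangular part P₂ = K_a q H = 137.1 at H/2 = 3.500 m.
ȳ = (P₁·2.333 + P₂·3.500)/(P₁+P₂) = 2.837 m.

2.84 m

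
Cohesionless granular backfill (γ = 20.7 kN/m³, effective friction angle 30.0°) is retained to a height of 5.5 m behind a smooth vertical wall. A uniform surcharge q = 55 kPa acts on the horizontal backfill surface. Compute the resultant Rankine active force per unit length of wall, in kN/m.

205 kN/m

K_a = tan²(45° − φ/2) = 0.3333.
Soil triangle: ½ K_a γ H² = 0.5×0.3333×20.7×5.5² = 104.4 kN/m.
Surcharge rectangle: K_a q H = 0.3333×55×5.5 = 100.8 kN/m.
Total = 104.4 + 100.8 = 205.2 kN/m.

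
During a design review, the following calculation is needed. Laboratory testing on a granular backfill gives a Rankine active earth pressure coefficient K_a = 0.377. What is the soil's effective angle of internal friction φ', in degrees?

K_a = tan²(45° − φ/2) ⇒ 45° − φ/2 = arctan(√0.377) = 31.55°.
φ = 2(45° − 31.55°) = 26.90°.

26.9°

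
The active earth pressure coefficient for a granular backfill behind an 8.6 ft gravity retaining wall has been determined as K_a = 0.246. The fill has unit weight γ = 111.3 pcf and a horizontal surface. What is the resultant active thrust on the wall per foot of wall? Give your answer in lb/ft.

P = ½ K_a γ H² = 0.5 × 0.246 × 111.3 × 8.6² = 1013 lb/ft.

1010 lb/ft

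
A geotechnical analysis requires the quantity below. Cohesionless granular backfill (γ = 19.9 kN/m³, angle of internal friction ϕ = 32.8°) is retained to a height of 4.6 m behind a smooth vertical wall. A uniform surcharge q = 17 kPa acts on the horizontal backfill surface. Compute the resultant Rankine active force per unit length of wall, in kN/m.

K_a = tan²(45° − φ/2) = 0.2973.
Soil triangle: ½ K_a γ H² = 0.5×0.2973×19.9×4.6² = 62.59 kN/m.
Surcharge rectangle: K_a q H = 0.2973×17×4.6 = 23.25 kN/m.
Total = 62.59 + 23.25 = 85.83 kN/m.

85.8 kN/m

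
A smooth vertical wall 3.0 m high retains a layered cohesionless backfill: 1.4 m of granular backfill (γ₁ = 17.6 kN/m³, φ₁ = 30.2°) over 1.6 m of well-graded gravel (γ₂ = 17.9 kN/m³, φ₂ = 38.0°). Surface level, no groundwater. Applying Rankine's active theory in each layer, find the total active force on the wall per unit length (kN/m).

20.5 kN/m

K_a1 = tan²(45°−30.2°/2) = 0.3307; K_a2 = tan²(45°−38.0°/2) = 0.2379.
Layer 1: σ at base = K_a1 γ₁ h₁ = 8.147 kPa; P₁ = ½×8.147×1.4 = 5.703.
Layer 2: σ_v at top = γ₁h₁ = 24.64; σ_h top = K_a2×24.64 = 5.861; σ_h base = K_a2×(24.64+17.9×1.6) = 12.67.
P₂ = ½(5.861+12.67)×1.6 = 14.83. Total P_a = 5.703+14.83 = 20.53 kN/m.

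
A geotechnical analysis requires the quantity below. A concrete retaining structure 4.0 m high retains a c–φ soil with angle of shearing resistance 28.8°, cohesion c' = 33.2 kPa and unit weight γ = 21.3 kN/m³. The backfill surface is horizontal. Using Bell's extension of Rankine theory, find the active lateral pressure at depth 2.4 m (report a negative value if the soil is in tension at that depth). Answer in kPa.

K_a = (1 − sin φ)/(1 + sin φ) = 0.3498.
σ_a = K_a γ z − 2c√K_a = 0.3498×21.3×2.4 − 2×33.2×0.5914 = -21.39 kPa.

-21.4 kPa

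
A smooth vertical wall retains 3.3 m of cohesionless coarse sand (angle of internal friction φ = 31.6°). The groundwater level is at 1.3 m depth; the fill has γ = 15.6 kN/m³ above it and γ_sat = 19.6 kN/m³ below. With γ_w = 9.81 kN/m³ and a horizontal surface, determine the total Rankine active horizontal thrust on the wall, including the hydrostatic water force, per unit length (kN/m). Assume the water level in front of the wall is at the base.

42.5 kN/m

K_a = tan²(45° − φ/2) = 0.3123.
γ' = 19.6 − 9.81 = 9.790 kN/m³. Depth below WT = 2.0 m.
σ'_h at WT = K_a γ d_w = 6.334 kPa; at base = 6.334 + K_a γ' × 2.0 = 12.45 kPa.
P₁ (0–1.3 m) = ½×6.334×1.3 = 4.117. P₂ (1.3–3.3 m) = ½(6.334+12.45)×2.0 = 18.78.
P_w = ½ γ_w h₂² = 0.5×9.81×2.0² = 19.62. Total = 4.117+18.78+19.62 = 42.52 kN/m.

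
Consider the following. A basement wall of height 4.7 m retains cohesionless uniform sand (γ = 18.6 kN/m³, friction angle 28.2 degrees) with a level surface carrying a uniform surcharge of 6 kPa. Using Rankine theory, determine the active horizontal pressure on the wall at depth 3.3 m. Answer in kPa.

K_a = (1 − sin φ)/(1 + sin φ) = 0.3582.
σ_v = γz + q = 18.6 × 3.3 + 6 = 67.38 kPa.
σ_h = K_a σ_v = 0.3582 × 67.38 = 24.13 kPa.

24.1 kPa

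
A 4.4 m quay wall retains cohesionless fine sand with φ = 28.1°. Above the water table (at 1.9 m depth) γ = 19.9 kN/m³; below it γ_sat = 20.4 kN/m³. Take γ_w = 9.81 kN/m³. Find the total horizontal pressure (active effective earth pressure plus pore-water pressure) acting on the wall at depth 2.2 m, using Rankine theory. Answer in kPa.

K_a = (1 − sin φ)/(1 + sin φ) = 0.3596.
γ' = 20.4 − 9.81 = 10.59 kN/m³.
Effective vertical stress at 2.2 m: σ'_v = 19.9×1.9 + 10.59×0.300 = 40.99 kPa.
σ'_h = K_a σ'_v = 0.3596 × 40.99 = 14.74 kPa; u = γ_w × 0.300 = 2.943 kPa.
Total σ_h = 14.74 + 2.943 = 17.68 kPa.

17.7 kPa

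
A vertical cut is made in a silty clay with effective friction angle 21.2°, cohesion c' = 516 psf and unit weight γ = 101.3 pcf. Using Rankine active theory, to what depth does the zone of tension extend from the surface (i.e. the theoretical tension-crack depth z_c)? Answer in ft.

14.9 ft

K_a = tan²(45° − 21.2°/2) = 0.4688; √K_a = 0.6847.
The active pressure is zero where K_a γ z = 2c√K_a, so z_c = 2c/(γ√K_a) = 2×516/(101.3×0.6847) = 14.88 ft.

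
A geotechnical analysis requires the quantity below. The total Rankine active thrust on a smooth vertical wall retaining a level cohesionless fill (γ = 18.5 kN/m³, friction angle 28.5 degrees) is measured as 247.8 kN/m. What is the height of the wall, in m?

K_a = 0.3540. P_a = ½ K_a γ H² ⇒ H = √(2P_a/(K_a γ)).
H = √(2×247.8/(0.3540×18.5)) = 8.700 m.

8.70 m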